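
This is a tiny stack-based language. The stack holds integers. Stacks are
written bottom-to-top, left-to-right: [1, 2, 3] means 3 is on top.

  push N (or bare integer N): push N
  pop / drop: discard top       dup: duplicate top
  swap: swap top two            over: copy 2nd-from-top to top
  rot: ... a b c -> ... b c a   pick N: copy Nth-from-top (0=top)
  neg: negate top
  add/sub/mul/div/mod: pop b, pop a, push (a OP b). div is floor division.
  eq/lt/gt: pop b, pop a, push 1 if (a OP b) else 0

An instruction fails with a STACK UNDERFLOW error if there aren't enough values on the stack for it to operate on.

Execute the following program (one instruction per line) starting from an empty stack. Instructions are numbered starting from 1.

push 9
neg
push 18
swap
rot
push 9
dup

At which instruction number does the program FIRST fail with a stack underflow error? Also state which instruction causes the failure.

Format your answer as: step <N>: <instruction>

Step 1 ('push 9'): stack = [9], depth = 1
Step 2 ('neg'): stack = [-9], depth = 1
Step 3 ('push 18'): stack = [-9, 18], depth = 2
Step 4 ('swap'): stack = [18, -9], depth = 2
Step 5 ('rot'): needs 3 value(s) but depth is 2 — STACK UNDERFLOW

Answer: step 5: rot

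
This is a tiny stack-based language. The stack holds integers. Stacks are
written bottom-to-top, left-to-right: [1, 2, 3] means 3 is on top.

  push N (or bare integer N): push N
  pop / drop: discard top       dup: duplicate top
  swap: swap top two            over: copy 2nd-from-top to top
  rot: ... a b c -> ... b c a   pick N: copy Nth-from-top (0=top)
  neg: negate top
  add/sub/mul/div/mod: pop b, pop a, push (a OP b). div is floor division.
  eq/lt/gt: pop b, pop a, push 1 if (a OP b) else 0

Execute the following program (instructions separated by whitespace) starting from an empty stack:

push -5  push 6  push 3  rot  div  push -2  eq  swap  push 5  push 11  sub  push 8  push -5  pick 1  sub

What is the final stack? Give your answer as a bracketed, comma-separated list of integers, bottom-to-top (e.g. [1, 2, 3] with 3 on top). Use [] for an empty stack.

After 'push -5': [-5]
After 'push 6': [-5, 6]
After 'push 3': [-5, 6, 3]
After 'rot': [6, 3, -5]
After 'div': [6, -1]
After 'push -2': [6, -1, -2]
After 'eq': [6, 0]
After 'swap': [0, 6]
After 'push 5': [0, 6, 5]
After 'push 11': [0, 6, 5, 11]
After 'sub': [0, 6, -6]
After 'push 8': [0, 6, -6, 8]
After 'push -5': [0, 6, -6, 8, -5]
After 'pick 1': [0, 6, -6, 8, -5, 8]
After 'sub': [0, 6, -6, 8, -13]

Answer: [0, 6, -6, 8, -13]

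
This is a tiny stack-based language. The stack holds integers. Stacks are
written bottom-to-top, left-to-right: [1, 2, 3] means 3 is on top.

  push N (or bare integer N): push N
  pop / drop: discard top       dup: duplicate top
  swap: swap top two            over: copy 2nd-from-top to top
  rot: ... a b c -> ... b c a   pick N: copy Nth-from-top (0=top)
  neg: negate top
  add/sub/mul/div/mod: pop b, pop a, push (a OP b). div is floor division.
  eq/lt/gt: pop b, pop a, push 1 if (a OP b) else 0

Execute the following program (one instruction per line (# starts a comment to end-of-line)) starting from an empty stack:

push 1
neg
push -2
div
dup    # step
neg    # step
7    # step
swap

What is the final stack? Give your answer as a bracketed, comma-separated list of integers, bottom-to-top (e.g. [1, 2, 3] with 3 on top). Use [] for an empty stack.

After 'push 1': [1]
After 'neg': [-1]
After 'push -2': [-1, -2]
After 'div': [0]
After 'dup': [0, 0]
After 'neg': [0, 0]
After 'push 7': [0, 0, 7]
After 'swap': [0, 7, 0]

Answer: [0, 7, 0]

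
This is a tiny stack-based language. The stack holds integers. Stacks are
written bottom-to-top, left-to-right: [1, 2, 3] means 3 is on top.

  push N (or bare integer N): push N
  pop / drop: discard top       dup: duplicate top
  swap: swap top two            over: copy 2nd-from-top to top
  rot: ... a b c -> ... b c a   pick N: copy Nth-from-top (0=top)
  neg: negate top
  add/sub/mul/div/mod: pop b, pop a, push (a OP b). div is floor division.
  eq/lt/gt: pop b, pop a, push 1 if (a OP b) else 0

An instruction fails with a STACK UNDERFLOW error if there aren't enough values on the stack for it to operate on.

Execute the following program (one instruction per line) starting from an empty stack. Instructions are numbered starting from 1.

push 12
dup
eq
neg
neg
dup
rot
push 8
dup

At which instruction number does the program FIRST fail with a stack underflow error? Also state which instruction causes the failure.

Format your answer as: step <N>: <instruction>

Step 1 ('push 12'): stack = [12], depth = 1
Step 2 ('dup'): stack = [12, 12], depth = 2
Step 3 ('eq'): stack = [1], depth = 1
Step 4 ('neg'): stack = [-1], depth = 1
Step 5 ('neg'): stack = [1], depth = 1
Step 6 ('dup'): stack = [1, 1], depth = 2
Step 7 ('rot'): needs 3 value(s) but depth is 2 — STACK UNDERFLOW

Answer: step 7: rot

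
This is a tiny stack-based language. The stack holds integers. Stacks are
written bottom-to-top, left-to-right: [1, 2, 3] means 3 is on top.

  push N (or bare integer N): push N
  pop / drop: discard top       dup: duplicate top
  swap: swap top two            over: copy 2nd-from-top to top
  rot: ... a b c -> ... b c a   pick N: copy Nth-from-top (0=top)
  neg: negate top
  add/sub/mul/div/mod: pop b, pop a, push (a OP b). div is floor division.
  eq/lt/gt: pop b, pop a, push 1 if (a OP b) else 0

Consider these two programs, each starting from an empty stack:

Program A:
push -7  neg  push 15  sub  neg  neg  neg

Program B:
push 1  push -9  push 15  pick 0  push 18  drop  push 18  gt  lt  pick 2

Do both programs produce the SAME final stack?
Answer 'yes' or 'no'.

Program A trace:
  After 'push -7': [-7]
  After 'neg': [7]
  After 'push 15': [7, 15]
  After 'sub': [-8]
  After 'neg': [8]
  After 'neg': [-8]
  After 'neg': [8]
Program A final stack: [8]

Program B trace:
  After 'push 1': [1]
  After 'push -9': [1, -9]
  After 'push 15': [1, -9, 15]
  After 'pick 0': [1, -9, 15, 15]
  After 'push 18': [1, -9, 15, 15, 18]
  After 'drop': [1, -9, 15, 15]
  After 'push 18': [1, -9, 15, 15, 18]
  After 'gt': [1, -9, 15, 0]
  After 'lt': [1, -9, 0]
  After 'pick 2': [1, -9, 0, 1]
Program B final stack: [1, -9, 0, 1]
Same: no

Answer: no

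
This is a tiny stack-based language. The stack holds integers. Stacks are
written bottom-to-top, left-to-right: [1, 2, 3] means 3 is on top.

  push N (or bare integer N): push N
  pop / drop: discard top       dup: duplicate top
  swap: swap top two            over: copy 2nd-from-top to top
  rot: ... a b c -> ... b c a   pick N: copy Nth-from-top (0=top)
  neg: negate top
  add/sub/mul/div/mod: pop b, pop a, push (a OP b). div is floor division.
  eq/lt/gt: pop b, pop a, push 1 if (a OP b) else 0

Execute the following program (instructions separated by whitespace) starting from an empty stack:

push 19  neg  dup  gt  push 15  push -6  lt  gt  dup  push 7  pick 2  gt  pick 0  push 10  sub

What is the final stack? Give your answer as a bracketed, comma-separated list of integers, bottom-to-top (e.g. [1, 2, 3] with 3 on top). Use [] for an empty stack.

After 'push 19': [19]
After 'neg': [-19]
After 'dup': [-19, -19]
After 'gt': [0]
After 'push 15': [0, 15]
After 'push -6': [0, 15, -6]
After 'lt': [0, 0]
After 'gt': [0]
After 'dup': [0, 0]
After 'push 7': [0, 0, 7]
After 'pick 2': [0, 0, 7, 0]
After 'gt': [0, 0, 1]
After 'pick 0': [0, 0, 1, 1]
After 'push 10': [0, 0, 1, 1, 10]
After 'sub': [0, 0, 1, -9]

Answer: [0, 0, 1, -9]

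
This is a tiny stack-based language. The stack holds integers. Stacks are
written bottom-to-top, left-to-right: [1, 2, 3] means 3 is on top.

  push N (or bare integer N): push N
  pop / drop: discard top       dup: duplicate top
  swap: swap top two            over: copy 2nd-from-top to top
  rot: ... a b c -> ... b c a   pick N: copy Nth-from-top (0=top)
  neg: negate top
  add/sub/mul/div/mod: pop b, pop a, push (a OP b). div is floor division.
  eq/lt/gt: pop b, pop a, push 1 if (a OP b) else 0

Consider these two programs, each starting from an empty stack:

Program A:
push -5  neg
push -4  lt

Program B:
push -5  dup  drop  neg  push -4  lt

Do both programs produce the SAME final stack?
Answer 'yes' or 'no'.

Program A trace:
  After 'push -5': [-5]
  After 'neg': [5]
  After 'push -4': [5, -4]
  After 'lt': [0]
Program A final stack: [0]

Program B trace:
  After 'push -5': [-5]
  After 'dup': [-5, -5]
  After 'drop': [-5]
  After 'neg': [5]
  After 'push -4': [5, -4]
  After 'lt': [0]
Program B final stack: [0]
Same: yes

Answer: yes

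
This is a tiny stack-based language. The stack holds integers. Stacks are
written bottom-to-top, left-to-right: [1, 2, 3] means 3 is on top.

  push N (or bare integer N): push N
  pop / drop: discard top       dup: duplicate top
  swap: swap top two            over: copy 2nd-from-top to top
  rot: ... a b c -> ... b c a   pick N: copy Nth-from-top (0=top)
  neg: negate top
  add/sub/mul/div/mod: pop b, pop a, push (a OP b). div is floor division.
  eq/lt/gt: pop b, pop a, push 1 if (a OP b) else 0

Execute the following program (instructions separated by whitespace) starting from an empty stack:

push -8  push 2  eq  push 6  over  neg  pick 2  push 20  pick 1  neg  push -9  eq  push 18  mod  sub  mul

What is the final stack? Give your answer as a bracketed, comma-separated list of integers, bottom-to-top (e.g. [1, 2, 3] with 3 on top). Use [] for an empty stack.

After 'push -8': [-8]
After 'push 2': [-8, 2]
After 'eq': [0]
After 'push 6': [0, 6]
After 'over': [0, 6, 0]
After 'neg': [0, 6, 0]
After 'pick 2': [0, 6, 0, 0]
After 'push 20': [0, 6, 0, 0, 20]
After 'pick 1': [0, 6, 0, 0, 20, 0]
After 'neg': [0, 6, 0, 0, 20, 0]
After 'push -9': [0, 6, 0, 0, 20, 0, -9]
After 'eq': [0, 6, 0, 0, 20, 0]
After 'push 18': [0, 6, 0, 0, 20, 0, 18]
After 'mod': [0, 6, 0, 0, 20, 0]
After 'sub': [0, 6, 0, 0, 20]
After 'mul': [0, 6, 0, 0]

Answer: [0, 6, 0, 0]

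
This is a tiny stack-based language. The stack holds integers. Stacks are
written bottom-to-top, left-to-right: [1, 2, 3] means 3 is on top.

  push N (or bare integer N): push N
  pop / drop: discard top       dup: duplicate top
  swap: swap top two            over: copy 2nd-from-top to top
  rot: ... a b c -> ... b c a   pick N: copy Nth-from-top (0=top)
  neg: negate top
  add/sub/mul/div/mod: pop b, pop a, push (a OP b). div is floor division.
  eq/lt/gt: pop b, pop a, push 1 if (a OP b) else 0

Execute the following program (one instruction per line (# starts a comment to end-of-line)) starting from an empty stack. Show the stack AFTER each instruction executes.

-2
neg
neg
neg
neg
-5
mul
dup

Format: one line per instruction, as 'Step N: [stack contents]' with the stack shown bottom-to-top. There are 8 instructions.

Step 1: [-2]
Step 2: [2]
Step 3: [-2]
Step 4: [2]
Step 5: [-2]
Step 6: [-2, -5]
Step 7: [10]
Step 8: [10, 10]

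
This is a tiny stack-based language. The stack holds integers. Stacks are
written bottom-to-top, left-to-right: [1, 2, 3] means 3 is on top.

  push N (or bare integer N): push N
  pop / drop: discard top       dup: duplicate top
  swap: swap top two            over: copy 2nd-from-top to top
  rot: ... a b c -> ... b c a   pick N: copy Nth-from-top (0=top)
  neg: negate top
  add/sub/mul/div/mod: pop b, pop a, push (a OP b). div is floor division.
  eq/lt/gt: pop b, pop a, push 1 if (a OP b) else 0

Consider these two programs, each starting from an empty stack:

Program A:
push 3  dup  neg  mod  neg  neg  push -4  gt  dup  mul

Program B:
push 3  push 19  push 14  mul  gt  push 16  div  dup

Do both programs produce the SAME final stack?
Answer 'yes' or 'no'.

Program A trace:
  After 'push 3': [3]
  After 'dup': [3, 3]
  After 'neg': [3, -3]
  After 'mod': [0]
  After 'neg': [0]
  After 'neg': [0]
  After 'push -4': [0, -4]
  After 'gt': [1]
  After 'dup': [1, 1]
  After 'mul': [1]
Program A final stack: [1]

Program B trace:
  After 'push 3': [3]
  After 'push 19': [3, 19]
  After 'push 14': [3, 19, 14]
  After 'mul': [3, 266]
  After 'gt': [0]
  After 'push 16': [0, 16]
  After 'div': [0]
  After 'dup': [0, 0]
Program B final stack: [0, 0]
Same: no

Answer: no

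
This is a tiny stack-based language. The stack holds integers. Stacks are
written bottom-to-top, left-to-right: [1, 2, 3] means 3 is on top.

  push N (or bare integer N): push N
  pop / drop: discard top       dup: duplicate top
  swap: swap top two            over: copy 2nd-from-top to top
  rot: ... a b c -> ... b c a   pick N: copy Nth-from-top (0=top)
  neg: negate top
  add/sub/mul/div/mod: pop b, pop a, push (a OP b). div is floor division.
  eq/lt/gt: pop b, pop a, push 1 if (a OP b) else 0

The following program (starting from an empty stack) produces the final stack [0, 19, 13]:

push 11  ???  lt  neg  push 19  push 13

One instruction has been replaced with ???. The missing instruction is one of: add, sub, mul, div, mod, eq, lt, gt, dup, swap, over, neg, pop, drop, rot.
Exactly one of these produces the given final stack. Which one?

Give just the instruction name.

Stack before ???: [11]
Stack after ???:  [11, 11]
The instruction that transforms [11] -> [11, 11] is: dup

Answer: dup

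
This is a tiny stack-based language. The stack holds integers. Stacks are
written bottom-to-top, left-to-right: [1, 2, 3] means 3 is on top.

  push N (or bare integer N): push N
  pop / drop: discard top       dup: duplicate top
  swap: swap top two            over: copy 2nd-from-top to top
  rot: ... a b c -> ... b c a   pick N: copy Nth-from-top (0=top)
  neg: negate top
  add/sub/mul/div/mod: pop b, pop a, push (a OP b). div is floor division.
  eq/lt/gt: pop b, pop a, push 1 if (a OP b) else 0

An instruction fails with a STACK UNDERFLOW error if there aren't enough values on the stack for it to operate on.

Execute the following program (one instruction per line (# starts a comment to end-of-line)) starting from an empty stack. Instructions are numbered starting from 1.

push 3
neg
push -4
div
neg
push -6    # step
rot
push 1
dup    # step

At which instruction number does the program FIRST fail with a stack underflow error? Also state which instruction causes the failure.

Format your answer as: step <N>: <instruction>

Step 1 ('push 3'): stack = [3], depth = 1
Step 2 ('neg'): stack = [-3], depth = 1
Step 3 ('push -4'): stack = [-3, -4], depth = 2
Step 4 ('div'): stack = [0], depth = 1
Step 5 ('neg'): stack = [0], depth = 1
Step 6 ('push -6'): stack = [0, -6], depth = 2
Step 7 ('rot'): needs 3 value(s) but depth is 2 — STACK UNDERFLOW

Answer: step 7: rot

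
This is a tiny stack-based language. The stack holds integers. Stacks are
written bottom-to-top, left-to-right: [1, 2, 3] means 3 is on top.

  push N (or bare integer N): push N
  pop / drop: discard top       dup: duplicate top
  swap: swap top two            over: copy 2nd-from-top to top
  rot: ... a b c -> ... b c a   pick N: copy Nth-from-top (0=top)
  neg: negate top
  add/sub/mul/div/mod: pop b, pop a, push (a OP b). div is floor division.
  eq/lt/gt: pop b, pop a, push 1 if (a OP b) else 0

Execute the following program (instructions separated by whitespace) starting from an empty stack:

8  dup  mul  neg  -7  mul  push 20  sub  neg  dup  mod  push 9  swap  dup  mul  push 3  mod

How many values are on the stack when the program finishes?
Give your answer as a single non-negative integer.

Answer: 2

Derivation:
After 'push 8': stack = [8] (depth 1)
After 'dup': stack = [8, 8] (depth 2)
After 'mul': stack = [64] (depth 1)
After 'neg': stack = [-64] (depth 1)
After 'push -7': stack = [-64, -7] (depth 2)
After 'mul': stack = [448] (depth 1)
After 'push 20': stack = [448, 20] (depth 2)
After 'sub': stack = [428] (depth 1)
After 'neg': stack = [-428] (depth 1)
After 'dup': stack = [-428, -428] (depth 2)
After 'mod': stack = [0] (depth 1)
After 'push 9': stack = [0, 9] (depth 2)
After 'swap': stack = [9, 0] (depth 2)
After 'dup': stack = [9, 0, 0] (depth 3)
After 'mul': stack = [9, 0] (depth 2)
After 'push 3': stack = [9, 0, 3] (depth 3)
After 'mod': stack = [9, 0] (depth 2)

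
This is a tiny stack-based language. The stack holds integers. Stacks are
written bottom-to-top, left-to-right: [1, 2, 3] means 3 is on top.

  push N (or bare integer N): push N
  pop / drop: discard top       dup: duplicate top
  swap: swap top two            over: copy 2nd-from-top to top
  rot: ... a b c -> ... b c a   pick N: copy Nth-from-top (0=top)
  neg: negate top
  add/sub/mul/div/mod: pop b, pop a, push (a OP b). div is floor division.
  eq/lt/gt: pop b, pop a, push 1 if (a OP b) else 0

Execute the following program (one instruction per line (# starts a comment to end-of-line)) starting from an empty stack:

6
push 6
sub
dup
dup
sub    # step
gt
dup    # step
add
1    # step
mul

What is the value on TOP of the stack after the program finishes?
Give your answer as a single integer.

After 'push 6': [6]
After 'push 6': [6, 6]
After 'sub': [0]
After 'dup': [0, 0]
After 'dup': [0, 0, 0]
After 'sub': [0, 0]
After 'gt': [0]
After 'dup': [0, 0]
After 'add': [0]
After 'push 1': [0, 1]
After 'mul': [0]

Answer: 0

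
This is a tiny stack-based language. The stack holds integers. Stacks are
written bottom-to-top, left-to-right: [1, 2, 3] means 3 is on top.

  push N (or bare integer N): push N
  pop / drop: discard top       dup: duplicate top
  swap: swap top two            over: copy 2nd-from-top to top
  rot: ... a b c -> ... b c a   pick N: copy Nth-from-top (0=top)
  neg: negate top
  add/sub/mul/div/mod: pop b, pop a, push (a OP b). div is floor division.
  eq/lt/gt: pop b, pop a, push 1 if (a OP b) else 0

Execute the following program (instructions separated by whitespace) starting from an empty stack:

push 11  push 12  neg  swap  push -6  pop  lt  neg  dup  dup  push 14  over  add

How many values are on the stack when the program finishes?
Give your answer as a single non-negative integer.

Answer: 4

Derivation:
After 'push 11': stack = [11] (depth 1)
After 'push 12': stack = [11, 12] (depth 2)
After 'neg': stack = [11, -12] (depth 2)
After 'swap': stack = [-12, 11] (depth 2)
After 'push -6': stack = [-12, 11, -6] (depth 3)
After 'pop': stack = [-12, 11] (depth 2)
After 'lt': stack = [1] (depth 1)
After 'neg': stack = [-1] (depth 1)
After 'dup': stack = [-1, -1] (depth 2)
After 'dup': stack = [-1, -1, -1] (depth 3)
After 'push 14': stack = [-1, -1, -1, 14] (depth 4)
After 'over': stack = [-1, -1, -1, 14, -1] (depth 5)
After 'add': stack = [-1, -1, -1, 13] (depth 4)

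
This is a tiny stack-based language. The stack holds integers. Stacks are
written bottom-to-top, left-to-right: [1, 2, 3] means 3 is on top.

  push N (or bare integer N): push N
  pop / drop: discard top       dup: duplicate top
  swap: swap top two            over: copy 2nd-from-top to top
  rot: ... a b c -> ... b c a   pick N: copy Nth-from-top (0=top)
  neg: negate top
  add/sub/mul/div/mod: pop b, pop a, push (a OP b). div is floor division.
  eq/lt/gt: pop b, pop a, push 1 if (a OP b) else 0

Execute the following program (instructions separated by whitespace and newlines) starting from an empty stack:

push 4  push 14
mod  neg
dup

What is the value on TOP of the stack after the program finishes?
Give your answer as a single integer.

After 'push 4': [4]
After 'push 14': [4, 14]
After 'mod': [4]
After 'neg': [-4]
After 'dup': [-4, -4]

Answer: -4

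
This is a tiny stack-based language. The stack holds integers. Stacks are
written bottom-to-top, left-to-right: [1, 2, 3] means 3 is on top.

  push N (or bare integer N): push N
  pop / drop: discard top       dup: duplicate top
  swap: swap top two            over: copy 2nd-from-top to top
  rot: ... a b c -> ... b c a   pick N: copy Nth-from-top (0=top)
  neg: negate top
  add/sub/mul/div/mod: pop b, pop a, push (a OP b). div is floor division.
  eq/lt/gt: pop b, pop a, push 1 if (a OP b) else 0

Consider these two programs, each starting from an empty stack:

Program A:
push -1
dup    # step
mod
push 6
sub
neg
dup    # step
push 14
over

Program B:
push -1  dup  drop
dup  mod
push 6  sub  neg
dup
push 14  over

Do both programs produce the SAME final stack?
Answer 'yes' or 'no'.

Program A trace:
  After 'push -1': [-1]
  After 'dup': [-1, -1]
  After 'mod': [0]
  After 'push 6': [0, 6]
  After 'sub': [-6]
  After 'neg': [6]
  After 'dup': [6, 6]
  After 'push 14': [6, 6, 14]
  After 'over': [6, 6, 14, 6]
Program A final stack: [6, 6, 14, 6]

Program B trace:
  After 'push -1': [-1]
  After 'dup': [-1, -1]
  After 'drop': [-1]
  After 'dup': [-1, -1]
  After 'mod': [0]
  After 'push 6': [0, 6]
  After 'sub': [-6]
  After 'neg': [6]
  After 'dup': [6, 6]
  After 'push 14': [6, 6, 14]
  After 'over': [6, 6, 14, 6]
Program B final stack: [6, 6, 14, 6]
Same: yes

Answer: yes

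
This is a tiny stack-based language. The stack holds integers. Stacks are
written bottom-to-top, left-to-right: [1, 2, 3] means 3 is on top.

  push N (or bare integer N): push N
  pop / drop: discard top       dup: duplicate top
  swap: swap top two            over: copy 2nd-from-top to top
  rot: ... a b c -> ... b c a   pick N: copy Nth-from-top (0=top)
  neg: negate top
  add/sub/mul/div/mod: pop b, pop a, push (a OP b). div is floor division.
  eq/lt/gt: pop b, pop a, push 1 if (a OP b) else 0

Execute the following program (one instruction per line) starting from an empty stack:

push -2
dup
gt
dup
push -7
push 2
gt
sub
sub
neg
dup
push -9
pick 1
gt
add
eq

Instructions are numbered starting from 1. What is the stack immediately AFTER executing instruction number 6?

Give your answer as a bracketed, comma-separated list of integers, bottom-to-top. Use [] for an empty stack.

Answer: [0, 0, -7, 2]

Derivation:
Step 1 ('push -2'): [-2]
Step 2 ('dup'): [-2, -2]
Step 3 ('gt'): [0]
Step 4 ('dup'): [0, 0]
Step 5 ('push -7'): [0, 0, -7]
Step 6 ('push 2'): [0, 0, -7, 2]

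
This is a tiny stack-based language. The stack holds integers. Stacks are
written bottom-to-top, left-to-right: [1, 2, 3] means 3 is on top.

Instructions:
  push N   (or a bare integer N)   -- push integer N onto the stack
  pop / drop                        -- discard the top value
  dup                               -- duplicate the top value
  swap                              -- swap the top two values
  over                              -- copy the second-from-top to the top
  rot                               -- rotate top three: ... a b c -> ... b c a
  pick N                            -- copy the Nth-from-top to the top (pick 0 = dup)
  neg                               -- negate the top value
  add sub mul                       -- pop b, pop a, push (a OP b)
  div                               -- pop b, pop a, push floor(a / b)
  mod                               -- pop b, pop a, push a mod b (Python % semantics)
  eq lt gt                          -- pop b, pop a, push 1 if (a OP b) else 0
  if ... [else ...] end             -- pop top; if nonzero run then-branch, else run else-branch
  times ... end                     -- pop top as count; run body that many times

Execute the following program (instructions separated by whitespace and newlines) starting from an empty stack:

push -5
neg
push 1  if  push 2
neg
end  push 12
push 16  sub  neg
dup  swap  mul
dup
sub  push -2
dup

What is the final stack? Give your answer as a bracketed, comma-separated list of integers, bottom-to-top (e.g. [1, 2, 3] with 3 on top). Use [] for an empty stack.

Answer: [5, -2, 0, -2, -2]

Derivation:
After 'push -5': [-5]
After 'neg': [5]
After 'push 1': [5, 1]
After 'if': [5]
After 'push 2': [5, 2]
After 'neg': [5, -2]
After 'push 12': [5, -2, 12]
After 'push 16': [5, -2, 12, 16]
After 'sub': [5, -2, -4]
After 'neg': [5, -2, 4]
After 'dup': [5, -2, 4, 4]
After 'swap': [5, -2, 4, 4]
After 'mul': [5, -2, 16]
After 'dup': [5, -2, 16, 16]
After 'sub': [5, -2, 0]
After 'push -2': [5, -2, 0, -2]
After 'dup': [5, -2, 0, -2, -2]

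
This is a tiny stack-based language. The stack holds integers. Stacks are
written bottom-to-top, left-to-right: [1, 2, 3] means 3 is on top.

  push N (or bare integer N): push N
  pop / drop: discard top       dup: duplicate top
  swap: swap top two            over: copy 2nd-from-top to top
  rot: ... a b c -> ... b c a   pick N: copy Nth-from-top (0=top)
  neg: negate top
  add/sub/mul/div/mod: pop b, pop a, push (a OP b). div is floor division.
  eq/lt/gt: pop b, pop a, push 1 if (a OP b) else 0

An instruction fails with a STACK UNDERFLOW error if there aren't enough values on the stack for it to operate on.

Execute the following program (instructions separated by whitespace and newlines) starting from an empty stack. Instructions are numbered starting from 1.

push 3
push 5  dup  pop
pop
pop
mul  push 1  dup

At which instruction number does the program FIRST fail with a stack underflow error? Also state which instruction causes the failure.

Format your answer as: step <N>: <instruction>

Answer: step 7: mul

Derivation:
Step 1 ('push 3'): stack = [3], depth = 1
Step 2 ('push 5'): stack = [3, 5], depth = 2
Step 3 ('dup'): stack = [3, 5, 5], depth = 3
Step 4 ('pop'): stack = [3, 5], depth = 2
Step 5 ('pop'): stack = [3], depth = 1
Step 6 ('pop'): stack = [], depth = 0
Step 7 ('mul'): needs 2 value(s) but depth is 0 — STACK UNDERFLOW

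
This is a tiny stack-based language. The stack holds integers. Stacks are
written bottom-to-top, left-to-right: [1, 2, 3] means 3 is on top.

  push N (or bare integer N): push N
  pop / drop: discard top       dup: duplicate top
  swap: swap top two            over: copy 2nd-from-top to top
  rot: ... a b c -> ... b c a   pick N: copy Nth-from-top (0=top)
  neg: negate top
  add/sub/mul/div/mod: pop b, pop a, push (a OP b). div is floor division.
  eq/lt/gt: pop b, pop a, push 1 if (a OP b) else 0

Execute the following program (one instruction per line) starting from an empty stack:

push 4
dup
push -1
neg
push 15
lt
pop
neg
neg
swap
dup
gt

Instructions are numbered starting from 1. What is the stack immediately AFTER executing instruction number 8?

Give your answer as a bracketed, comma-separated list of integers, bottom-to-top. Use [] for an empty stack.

Answer: [4, -4]

Derivation:
Step 1 ('push 4'): [4]
Step 2 ('dup'): [4, 4]
Step 3 ('push -1'): [4, 4, -1]
Step 4 ('neg'): [4, 4, 1]
Step 5 ('push 15'): [4, 4, 1, 15]
Step 6 ('lt'): [4, 4, 1]
Step 7 ('pop'): [4, 4]
Step 8 ('neg'): [4, -4]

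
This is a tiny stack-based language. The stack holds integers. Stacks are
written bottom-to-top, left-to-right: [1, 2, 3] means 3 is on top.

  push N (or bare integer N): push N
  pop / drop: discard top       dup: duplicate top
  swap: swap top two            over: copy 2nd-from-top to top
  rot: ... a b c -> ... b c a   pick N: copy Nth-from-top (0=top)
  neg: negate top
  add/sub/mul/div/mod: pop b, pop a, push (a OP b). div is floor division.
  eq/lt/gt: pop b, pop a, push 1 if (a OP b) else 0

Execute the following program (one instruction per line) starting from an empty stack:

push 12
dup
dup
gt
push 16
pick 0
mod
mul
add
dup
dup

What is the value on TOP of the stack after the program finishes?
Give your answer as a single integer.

After 'push 12': [12]
After 'dup': [12, 12]
After 'dup': [12, 12, 12]
After 'gt': [12, 0]
After 'push 16': [12, 0, 16]
After 'pick 0': [12, 0, 16, 16]
After 'mod': [12, 0, 0]
After 'mul': [12, 0]
After 'add': [12]
After 'dup': [12, 12]
After 'dup': [12, 12, 12]

Answer: 12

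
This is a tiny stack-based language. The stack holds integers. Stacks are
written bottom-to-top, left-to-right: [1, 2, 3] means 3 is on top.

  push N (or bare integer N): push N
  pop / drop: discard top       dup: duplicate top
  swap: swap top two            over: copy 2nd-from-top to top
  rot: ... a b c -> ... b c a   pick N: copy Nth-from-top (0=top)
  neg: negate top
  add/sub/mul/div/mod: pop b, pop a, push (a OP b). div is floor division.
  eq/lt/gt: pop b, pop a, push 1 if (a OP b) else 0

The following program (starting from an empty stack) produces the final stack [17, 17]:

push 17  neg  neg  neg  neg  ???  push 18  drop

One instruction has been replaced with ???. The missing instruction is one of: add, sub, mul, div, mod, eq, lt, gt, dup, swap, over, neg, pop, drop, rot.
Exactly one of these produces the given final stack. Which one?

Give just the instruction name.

Stack before ???: [17]
Stack after ???:  [17, 17]
The instruction that transforms [17] -> [17, 17] is: dup

Answer: dup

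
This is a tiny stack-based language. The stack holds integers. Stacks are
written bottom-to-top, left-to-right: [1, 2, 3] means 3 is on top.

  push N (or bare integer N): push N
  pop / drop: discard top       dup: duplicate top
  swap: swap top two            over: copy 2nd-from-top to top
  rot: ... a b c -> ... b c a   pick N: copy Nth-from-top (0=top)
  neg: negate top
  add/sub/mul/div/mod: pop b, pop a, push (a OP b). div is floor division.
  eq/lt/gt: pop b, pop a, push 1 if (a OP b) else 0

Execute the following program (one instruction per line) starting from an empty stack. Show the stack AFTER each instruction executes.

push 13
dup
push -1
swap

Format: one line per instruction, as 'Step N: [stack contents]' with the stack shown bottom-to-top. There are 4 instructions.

Step 1: [13]
Step 2: [13, 13]
Step 3: [13, 13, -1]
Step 4: [13, -1, 13]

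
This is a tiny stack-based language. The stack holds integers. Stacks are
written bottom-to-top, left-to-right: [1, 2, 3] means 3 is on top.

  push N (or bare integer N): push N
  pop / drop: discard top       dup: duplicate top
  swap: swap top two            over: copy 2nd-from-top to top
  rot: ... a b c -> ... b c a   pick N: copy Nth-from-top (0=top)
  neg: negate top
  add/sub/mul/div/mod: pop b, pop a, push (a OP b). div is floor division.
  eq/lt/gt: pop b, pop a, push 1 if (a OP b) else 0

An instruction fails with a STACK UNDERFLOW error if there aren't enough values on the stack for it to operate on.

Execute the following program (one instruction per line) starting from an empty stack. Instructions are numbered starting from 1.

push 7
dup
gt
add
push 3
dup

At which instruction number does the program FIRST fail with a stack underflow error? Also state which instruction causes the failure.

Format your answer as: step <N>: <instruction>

Step 1 ('push 7'): stack = [7], depth = 1
Step 2 ('dup'): stack = [7, 7], depth = 2
Step 3 ('gt'): stack = [0], depth = 1
Step 4 ('add'): needs 2 value(s) but depth is 1 — STACK UNDERFLOW

Answer: step 4: add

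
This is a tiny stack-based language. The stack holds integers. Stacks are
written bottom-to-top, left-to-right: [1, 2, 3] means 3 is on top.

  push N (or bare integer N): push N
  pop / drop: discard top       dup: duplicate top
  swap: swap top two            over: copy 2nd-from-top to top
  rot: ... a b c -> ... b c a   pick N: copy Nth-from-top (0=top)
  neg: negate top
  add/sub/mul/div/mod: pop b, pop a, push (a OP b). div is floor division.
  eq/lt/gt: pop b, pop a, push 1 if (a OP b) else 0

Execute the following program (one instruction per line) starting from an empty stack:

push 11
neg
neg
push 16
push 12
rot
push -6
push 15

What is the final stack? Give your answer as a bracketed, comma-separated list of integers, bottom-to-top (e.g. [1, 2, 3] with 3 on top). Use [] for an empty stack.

After 'push 11': [11]
After 'neg': [-11]
After 'neg': [11]
After 'push 16': [11, 16]
After 'push 12': [11, 16, 12]
After 'rot': [16, 12, 11]
After 'push -6': [16, 12, 11, -6]
After 'push 15': [16, 12, 11, -6, 15]

Answer: [16, 12, 11, -6, 15]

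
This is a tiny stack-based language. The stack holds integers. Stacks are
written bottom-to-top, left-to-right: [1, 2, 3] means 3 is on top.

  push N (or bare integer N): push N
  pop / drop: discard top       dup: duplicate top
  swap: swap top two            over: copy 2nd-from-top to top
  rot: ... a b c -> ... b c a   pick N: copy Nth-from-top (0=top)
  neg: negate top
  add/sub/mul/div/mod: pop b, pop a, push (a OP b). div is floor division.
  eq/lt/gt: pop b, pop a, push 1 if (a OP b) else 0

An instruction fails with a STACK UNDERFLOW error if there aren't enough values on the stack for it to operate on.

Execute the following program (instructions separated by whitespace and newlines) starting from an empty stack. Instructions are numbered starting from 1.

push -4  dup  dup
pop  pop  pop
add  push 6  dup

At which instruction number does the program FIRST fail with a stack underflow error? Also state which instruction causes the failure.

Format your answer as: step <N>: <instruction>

Step 1 ('push -4'): stack = [-4], depth = 1
Step 2 ('dup'): stack = [-4, -4], depth = 2
Step 3 ('dup'): stack = [-4, -4, -4], depth = 3
Step 4 ('pop'): stack = [-4, -4], depth = 2
Step 5 ('pop'): stack = [-4], depth = 1
Step 6 ('pop'): stack = [], depth = 0
Step 7 ('add'): needs 2 value(s) but depth is 0 — STACK UNDERFLOW

Answer: step 7: add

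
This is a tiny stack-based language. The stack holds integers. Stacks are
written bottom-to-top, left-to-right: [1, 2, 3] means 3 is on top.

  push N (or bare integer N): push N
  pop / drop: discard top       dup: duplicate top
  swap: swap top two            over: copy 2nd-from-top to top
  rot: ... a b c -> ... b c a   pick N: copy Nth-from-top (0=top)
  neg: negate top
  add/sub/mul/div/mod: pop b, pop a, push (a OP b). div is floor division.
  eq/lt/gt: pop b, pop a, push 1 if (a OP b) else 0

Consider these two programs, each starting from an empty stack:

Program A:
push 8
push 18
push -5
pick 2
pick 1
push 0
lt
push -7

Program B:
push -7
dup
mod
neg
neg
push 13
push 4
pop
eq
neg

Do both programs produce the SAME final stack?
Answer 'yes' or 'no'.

Answer: no

Derivation:
Program A trace:
  After 'push 8': [8]
  After 'push 18': [8, 18]
  After 'push -5': [8, 18, -5]
  After 'pick 2': [8, 18, -5, 8]
  After 'pick 1': [8, 18, -5, 8, -5]
  After 'push 0': [8, 18, -5, 8, -5, 0]
  After 'lt': [8, 18, -5, 8, 1]
  After 'push -7': [8, 18, -5, 8, 1, -7]
Program A final stack: [8, 18, -5, 8, 1, -7]

Program B trace:
  After 'push -7': [-7]
  After 'dup': [-7, -7]
  After 'mod': [0]
  After 'neg': [0]
  After 'neg': [0]
  After 'push 13': [0, 13]
  After 'push 4': [0, 13, 4]
  After 'pop': [0, 13]
  After 'eq': [0]
  After 'neg': [0]
Program B final stack: [0]
Same: no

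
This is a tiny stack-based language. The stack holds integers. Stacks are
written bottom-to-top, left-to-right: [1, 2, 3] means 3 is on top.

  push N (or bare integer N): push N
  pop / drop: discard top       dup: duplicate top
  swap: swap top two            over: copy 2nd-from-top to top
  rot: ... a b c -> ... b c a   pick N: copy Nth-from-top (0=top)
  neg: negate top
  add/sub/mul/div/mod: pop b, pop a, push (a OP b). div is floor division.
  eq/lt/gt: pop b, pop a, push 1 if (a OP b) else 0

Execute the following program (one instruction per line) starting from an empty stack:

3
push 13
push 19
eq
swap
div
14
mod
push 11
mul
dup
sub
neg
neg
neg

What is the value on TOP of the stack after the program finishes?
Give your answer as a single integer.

Answer: 0

Derivation:
After 'push 3': [3]
After 'push 13': [3, 13]
After 'push 19': [3, 13, 19]
After 'eq': [3, 0]
After 'swap': [0, 3]
After 'div': [0]
After 'push 14': [0, 14]
After 'mod': [0]
After 'push 11': [0, 11]
After 'mul': [0]
After 'dup': [0, 0]
After 'sub': [0]
After 'neg': [0]
After 'neg': [0]
After 'neg': [0]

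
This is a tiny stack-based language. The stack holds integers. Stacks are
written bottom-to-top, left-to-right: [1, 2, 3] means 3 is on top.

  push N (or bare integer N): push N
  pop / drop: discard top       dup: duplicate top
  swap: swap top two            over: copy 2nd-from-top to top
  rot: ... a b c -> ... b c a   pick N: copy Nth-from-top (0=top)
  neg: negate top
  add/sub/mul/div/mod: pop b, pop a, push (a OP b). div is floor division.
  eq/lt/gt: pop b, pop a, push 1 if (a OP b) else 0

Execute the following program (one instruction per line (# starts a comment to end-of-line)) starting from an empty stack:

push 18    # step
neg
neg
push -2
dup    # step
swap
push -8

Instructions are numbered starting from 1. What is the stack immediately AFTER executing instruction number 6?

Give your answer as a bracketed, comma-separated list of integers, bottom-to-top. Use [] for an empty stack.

Answer: [18, -2, -2]

Derivation:
Step 1 ('push 18'): [18]
Step 2 ('neg'): [-18]
Step 3 ('neg'): [18]
Step 4 ('push -2'): [18, -2]
Step 5 ('dup'): [18, -2, -2]
Step 6 ('swap'): [18, -2, -2]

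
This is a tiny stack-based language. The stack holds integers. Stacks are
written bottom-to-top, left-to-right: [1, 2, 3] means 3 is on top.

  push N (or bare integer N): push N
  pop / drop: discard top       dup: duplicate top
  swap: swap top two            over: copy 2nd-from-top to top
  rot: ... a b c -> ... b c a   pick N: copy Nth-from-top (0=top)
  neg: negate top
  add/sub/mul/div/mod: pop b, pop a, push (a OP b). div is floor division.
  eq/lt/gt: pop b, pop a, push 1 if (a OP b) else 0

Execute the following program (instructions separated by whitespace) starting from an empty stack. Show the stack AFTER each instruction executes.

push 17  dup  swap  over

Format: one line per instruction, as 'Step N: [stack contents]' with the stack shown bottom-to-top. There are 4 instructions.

Step 1: [17]
Step 2: [17, 17]
Step 3: [17, 17]
Step 4: [17, 17, 17]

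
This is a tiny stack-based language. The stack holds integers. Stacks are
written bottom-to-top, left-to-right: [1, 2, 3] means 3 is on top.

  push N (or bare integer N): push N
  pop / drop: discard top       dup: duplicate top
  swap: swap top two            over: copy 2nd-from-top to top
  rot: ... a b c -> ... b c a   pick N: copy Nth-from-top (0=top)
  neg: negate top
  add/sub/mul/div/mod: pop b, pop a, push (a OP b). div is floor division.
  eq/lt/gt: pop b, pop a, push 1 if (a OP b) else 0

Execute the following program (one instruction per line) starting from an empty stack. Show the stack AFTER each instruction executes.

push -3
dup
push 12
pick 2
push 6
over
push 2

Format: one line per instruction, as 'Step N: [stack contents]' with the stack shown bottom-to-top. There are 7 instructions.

Step 1: [-3]
Step 2: [-3, -3]
Step 3: [-3, -3, 12]
Step 4: [-3, -3, 12, -3]
Step 5: [-3, -3, 12, -3, 6]
Step 6: [-3, -3, 12, -3, 6, -3]
Step 7: [-3, -3, 12, -3, 6, -3, 2]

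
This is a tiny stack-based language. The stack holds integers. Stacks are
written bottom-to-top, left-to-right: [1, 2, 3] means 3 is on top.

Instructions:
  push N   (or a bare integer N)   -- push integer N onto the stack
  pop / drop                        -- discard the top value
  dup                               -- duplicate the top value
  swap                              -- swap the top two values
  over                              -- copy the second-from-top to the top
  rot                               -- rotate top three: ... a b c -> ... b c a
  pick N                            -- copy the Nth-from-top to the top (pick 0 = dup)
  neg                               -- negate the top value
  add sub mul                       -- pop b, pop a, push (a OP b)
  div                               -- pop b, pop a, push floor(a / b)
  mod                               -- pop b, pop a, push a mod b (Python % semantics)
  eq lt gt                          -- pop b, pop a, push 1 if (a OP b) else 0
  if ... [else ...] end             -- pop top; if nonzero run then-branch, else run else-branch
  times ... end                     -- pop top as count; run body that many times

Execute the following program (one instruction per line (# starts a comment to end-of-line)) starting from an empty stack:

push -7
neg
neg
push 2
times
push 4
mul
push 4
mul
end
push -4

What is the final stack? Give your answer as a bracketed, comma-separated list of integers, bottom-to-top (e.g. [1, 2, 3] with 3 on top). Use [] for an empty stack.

Answer: [-1792, -4]

Derivation:
After 'push -7': [-7]
After 'neg': [7]
After 'neg': [-7]
After 'push 2': [-7, 2]
After 'times': [-7]
After 'push 4': [-7, 4]
After 'mul': [-28]
After 'push 4': [-28, 4]
After 'mul': [-112]
After 'push 4': [-112, 4]
After 'mul': [-448]
After 'push 4': [-448, 4]
After 'mul': [-1792]
After 'push -4': [-1792, -4]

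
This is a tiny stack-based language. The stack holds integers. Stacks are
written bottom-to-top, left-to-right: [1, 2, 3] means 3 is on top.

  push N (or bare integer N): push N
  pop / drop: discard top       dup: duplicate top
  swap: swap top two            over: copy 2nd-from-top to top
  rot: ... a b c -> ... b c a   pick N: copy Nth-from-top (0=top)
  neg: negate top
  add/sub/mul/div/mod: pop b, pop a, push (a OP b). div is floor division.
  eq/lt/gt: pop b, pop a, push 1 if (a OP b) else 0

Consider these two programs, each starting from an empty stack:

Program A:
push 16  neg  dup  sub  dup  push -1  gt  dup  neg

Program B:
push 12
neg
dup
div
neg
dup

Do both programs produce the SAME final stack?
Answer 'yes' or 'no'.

Answer: no

Derivation:
Program A trace:
  After 'push 16': [16]
  After 'neg': [-16]
  After 'dup': [-16, -16]
  After 'sub': [0]
  After 'dup': [0, 0]
  After 'push -1': [0, 0, -1]
  After 'gt': [0, 1]
  After 'dup': [0, 1, 1]
  After 'neg': [0, 1, -1]
Program A final stack: [0, 1, -1]

Program B trace:
  After 'push 12': [12]
  After 'neg': [-12]
  After 'dup': [-12, -12]
  After 'div': [1]
  After 'neg': [-1]
  After 'dup': [-1, -1]
Program B final stack: [-1, -1]
Same: no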